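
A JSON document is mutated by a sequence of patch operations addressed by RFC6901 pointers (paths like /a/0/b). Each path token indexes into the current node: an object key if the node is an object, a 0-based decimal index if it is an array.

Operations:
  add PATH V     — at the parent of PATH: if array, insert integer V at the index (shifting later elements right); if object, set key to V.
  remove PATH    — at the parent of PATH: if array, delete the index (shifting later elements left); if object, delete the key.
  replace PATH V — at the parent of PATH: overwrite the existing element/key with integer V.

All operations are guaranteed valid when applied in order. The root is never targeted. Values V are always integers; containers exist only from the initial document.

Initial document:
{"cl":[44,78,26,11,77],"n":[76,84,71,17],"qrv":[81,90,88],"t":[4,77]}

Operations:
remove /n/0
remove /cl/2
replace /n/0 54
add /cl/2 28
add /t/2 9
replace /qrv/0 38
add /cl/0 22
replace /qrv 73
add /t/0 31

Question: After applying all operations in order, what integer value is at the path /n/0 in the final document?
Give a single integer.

After op 1 (remove /n/0): {"cl":[44,78,26,11,77],"n":[84,71,17],"qrv":[81,90,88],"t":[4,77]}
After op 2 (remove /cl/2): {"cl":[44,78,11,77],"n":[84,71,17],"qrv":[81,90,88],"t":[4,77]}
After op 3 (replace /n/0 54): {"cl":[44,78,11,77],"n":[54,71,17],"qrv":[81,90,88],"t":[4,77]}
After op 4 (add /cl/2 28): {"cl":[44,78,28,11,77],"n":[54,71,17],"qrv":[81,90,88],"t":[4,77]}
After op 5 (add /t/2 9): {"cl":[44,78,28,11,77],"n":[54,71,17],"qrv":[81,90,88],"t":[4,77,9]}
After op 6 (replace /qrv/0 38): {"cl":[44,78,28,11,77],"n":[54,71,17],"qrv":[38,90,88],"t":[4,77,9]}
After op 7 (add /cl/0 22): {"cl":[22,44,78,28,11,77],"n":[54,71,17],"qrv":[38,90,88],"t":[4,77,9]}
After op 8 (replace /qrv 73): {"cl":[22,44,78,28,11,77],"n":[54,71,17],"qrv":73,"t":[4,77,9]}
After op 9 (add /t/0 31): {"cl":[22,44,78,28,11,77],"n":[54,71,17],"qrv":73,"t":[31,4,77,9]}
Value at /n/0: 54

Answer: 54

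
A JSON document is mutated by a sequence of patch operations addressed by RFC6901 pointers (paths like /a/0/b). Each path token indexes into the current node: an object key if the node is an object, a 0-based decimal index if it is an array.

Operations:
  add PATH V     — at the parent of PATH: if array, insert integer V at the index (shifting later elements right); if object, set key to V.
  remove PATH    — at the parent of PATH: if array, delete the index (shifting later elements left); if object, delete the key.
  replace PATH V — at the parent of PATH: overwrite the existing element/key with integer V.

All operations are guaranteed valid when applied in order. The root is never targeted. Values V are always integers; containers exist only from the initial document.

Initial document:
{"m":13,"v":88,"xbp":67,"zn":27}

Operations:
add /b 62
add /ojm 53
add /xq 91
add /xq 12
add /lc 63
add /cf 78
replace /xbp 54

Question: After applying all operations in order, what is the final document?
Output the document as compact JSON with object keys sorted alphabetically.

After op 1 (add /b 62): {"b":62,"m":13,"v":88,"xbp":67,"zn":27}
After op 2 (add /ojm 53): {"b":62,"m":13,"ojm":53,"v":88,"xbp":67,"zn":27}
After op 3 (add /xq 91): {"b":62,"m":13,"ojm":53,"v":88,"xbp":67,"xq":91,"zn":27}
After op 4 (add /xq 12): {"b":62,"m":13,"ojm":53,"v":88,"xbp":67,"xq":12,"zn":27}
After op 5 (add /lc 63): {"b":62,"lc":63,"m":13,"ojm":53,"v":88,"xbp":67,"xq":12,"zn":27}
After op 6 (add /cf 78): {"b":62,"cf":78,"lc":63,"m":13,"ojm":53,"v":88,"xbp":67,"xq":12,"zn":27}
After op 7 (replace /xbp 54): {"b":62,"cf":78,"lc":63,"m":13,"ojm":53,"v":88,"xbp":54,"xq":12,"zn":27}

Answer: {"b":62,"cf":78,"lc":63,"m":13,"ojm":53,"v":88,"xbp":54,"xq":12,"zn":27}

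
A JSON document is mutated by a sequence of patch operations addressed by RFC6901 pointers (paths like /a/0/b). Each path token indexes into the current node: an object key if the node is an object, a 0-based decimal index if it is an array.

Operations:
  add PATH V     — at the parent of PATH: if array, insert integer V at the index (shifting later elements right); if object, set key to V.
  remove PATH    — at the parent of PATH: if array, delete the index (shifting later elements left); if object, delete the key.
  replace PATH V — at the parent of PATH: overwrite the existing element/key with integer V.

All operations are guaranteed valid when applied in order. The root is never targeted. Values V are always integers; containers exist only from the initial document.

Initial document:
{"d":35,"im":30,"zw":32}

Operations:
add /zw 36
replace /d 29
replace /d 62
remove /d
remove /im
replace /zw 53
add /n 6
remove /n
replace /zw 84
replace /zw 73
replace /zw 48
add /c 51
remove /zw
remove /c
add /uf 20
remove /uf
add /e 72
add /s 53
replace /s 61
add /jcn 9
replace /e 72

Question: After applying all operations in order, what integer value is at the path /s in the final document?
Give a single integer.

Answer: 61

Derivation:
After op 1 (add /zw 36): {"d":35,"im":30,"zw":36}
After op 2 (replace /d 29): {"d":29,"im":30,"zw":36}
After op 3 (replace /d 62): {"d":62,"im":30,"zw":36}
After op 4 (remove /d): {"im":30,"zw":36}
After op 5 (remove /im): {"zw":36}
After op 6 (replace /zw 53): {"zw":53}
After op 7 (add /n 6): {"n":6,"zw":53}
After op 8 (remove /n): {"zw":53}
After op 9 (replace /zw 84): {"zw":84}
After op 10 (replace /zw 73): {"zw":73}
After op 11 (replace /zw 48): {"zw":48}
After op 12 (add /c 51): {"c":51,"zw":48}
After op 13 (remove /zw): {"c":51}
After op 14 (remove /c): {}
After op 15 (add /uf 20): {"uf":20}
After op 16 (remove /uf): {}
After op 17 (add /e 72): {"e":72}
After op 18 (add /s 53): {"e":72,"s":53}
After op 19 (replace /s 61): {"e":72,"s":61}
After op 20 (add /jcn 9): {"e":72,"jcn":9,"s":61}
After op 21 (replace /e 72): {"e":72,"jcn":9,"s":61}
Value at /s: 61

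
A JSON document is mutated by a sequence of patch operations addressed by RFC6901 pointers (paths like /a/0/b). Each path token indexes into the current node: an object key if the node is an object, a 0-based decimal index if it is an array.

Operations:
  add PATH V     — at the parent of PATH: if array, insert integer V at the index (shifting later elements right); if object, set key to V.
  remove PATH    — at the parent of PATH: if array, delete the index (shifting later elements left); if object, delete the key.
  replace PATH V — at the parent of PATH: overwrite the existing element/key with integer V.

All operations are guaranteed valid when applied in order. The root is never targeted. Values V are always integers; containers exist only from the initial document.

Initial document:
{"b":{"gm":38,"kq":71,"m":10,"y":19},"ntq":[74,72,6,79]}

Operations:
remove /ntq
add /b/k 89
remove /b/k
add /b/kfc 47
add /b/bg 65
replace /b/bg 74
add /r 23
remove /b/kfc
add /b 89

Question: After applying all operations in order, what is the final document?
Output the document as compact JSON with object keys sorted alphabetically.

Answer: {"b":89,"r":23}

Derivation:
After op 1 (remove /ntq): {"b":{"gm":38,"kq":71,"m":10,"y":19}}
After op 2 (add /b/k 89): {"b":{"gm":38,"k":89,"kq":71,"m":10,"y":19}}
After op 3 (remove /b/k): {"b":{"gm":38,"kq":71,"m":10,"y":19}}
After op 4 (add /b/kfc 47): {"b":{"gm":38,"kfc":47,"kq":71,"m":10,"y":19}}
After op 5 (add /b/bg 65): {"b":{"bg":65,"gm":38,"kfc":47,"kq":71,"m":10,"y":19}}
After op 6 (replace /b/bg 74): {"b":{"bg":74,"gm":38,"kfc":47,"kq":71,"m":10,"y":19}}
After op 7 (add /r 23): {"b":{"bg":74,"gm":38,"kfc":47,"kq":71,"m":10,"y":19},"r":23}
After op 8 (remove /b/kfc): {"b":{"bg":74,"gm":38,"kq":71,"m":10,"y":19},"r":23}
After op 9 (add /b 89): {"b":89,"r":23}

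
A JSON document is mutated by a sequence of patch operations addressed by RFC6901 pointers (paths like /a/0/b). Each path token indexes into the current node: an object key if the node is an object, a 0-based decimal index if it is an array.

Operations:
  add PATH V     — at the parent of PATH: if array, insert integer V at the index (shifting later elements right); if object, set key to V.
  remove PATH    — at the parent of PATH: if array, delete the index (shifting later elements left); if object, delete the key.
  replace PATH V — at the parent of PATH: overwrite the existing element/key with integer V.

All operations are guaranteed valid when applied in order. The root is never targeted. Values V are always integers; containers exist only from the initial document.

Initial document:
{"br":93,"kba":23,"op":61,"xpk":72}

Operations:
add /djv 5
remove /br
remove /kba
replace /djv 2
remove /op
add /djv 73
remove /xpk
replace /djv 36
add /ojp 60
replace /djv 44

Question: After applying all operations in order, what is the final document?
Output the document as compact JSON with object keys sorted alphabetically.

After op 1 (add /djv 5): {"br":93,"djv":5,"kba":23,"op":61,"xpk":72}
After op 2 (remove /br): {"djv":5,"kba":23,"op":61,"xpk":72}
After op 3 (remove /kba): {"djv":5,"op":61,"xpk":72}
After op 4 (replace /djv 2): {"djv":2,"op":61,"xpk":72}
After op 5 (remove /op): {"djv":2,"xpk":72}
After op 6 (add /djv 73): {"djv":73,"xpk":72}
After op 7 (remove /xpk): {"djv":73}
After op 8 (replace /djv 36): {"djv":36}
After op 9 (add /ojp 60): {"djv":36,"ojp":60}
After op 10 (replace /djv 44): {"djv":44,"ojp":60}

Answer: {"djv":44,"ojp":60}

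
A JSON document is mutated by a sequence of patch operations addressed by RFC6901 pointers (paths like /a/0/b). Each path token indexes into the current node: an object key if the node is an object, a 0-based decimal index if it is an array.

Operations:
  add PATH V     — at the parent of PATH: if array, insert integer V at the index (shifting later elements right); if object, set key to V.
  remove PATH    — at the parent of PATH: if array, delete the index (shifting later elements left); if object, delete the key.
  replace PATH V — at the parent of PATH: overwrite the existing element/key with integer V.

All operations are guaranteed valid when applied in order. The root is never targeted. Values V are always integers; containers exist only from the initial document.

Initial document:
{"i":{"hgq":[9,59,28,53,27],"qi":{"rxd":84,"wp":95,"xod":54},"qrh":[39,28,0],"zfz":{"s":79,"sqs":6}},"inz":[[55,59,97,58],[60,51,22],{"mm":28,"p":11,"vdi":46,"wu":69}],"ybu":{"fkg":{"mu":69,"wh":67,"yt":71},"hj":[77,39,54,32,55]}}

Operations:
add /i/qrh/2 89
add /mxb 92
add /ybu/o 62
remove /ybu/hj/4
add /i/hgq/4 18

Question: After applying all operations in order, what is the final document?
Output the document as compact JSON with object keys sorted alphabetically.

Answer: {"i":{"hgq":[9,59,28,53,18,27],"qi":{"rxd":84,"wp":95,"xod":54},"qrh":[39,28,89,0],"zfz":{"s":79,"sqs":6}},"inz":[[55,59,97,58],[60,51,22],{"mm":28,"p":11,"vdi":46,"wu":69}],"mxb":92,"ybu":{"fkg":{"mu":69,"wh":67,"yt":71},"hj":[77,39,54,32],"o":62}}

Derivation:
After op 1 (add /i/qrh/2 89): {"i":{"hgq":[9,59,28,53,27],"qi":{"rxd":84,"wp":95,"xod":54},"qrh":[39,28,89,0],"zfz":{"s":79,"sqs":6}},"inz":[[55,59,97,58],[60,51,22],{"mm":28,"p":11,"vdi":46,"wu":69}],"ybu":{"fkg":{"mu":69,"wh":67,"yt":71},"hj":[77,39,54,32,55]}}
After op 2 (add /mxb 92): {"i":{"hgq":[9,59,28,53,27],"qi":{"rxd":84,"wp":95,"xod":54},"qrh":[39,28,89,0],"zfz":{"s":79,"sqs":6}},"inz":[[55,59,97,58],[60,51,22],{"mm":28,"p":11,"vdi":46,"wu":69}],"mxb":92,"ybu":{"fkg":{"mu":69,"wh":67,"yt":71},"hj":[77,39,54,32,55]}}
After op 3 (add /ybu/o 62): {"i":{"hgq":[9,59,28,53,27],"qi":{"rxd":84,"wp":95,"xod":54},"qrh":[39,28,89,0],"zfz":{"s":79,"sqs":6}},"inz":[[55,59,97,58],[60,51,22],{"mm":28,"p":11,"vdi":46,"wu":69}],"mxb":92,"ybu":{"fkg":{"mu":69,"wh":67,"yt":71},"hj":[77,39,54,32,55],"o":62}}
After op 4 (remove /ybu/hj/4): {"i":{"hgq":[9,59,28,53,27],"qi":{"rxd":84,"wp":95,"xod":54},"qrh":[39,28,89,0],"zfz":{"s":79,"sqs":6}},"inz":[[55,59,97,58],[60,51,22],{"mm":28,"p":11,"vdi":46,"wu":69}],"mxb":92,"ybu":{"fkg":{"mu":69,"wh":67,"yt":71},"hj":[77,39,54,32],"o":62}}
After op 5 (add /i/hgq/4 18): {"i":{"hgq":[9,59,28,53,18,27],"qi":{"rxd":84,"wp":95,"xod":54},"qrh":[39,28,89,0],"zfz":{"s":79,"sqs":6}},"inz":[[55,59,97,58],[60,51,22],{"mm":28,"p":11,"vdi":46,"wu":69}],"mxb":92,"ybu":{"fkg":{"mu":69,"wh":67,"yt":71},"hj":[77,39,54,32],"o":62}}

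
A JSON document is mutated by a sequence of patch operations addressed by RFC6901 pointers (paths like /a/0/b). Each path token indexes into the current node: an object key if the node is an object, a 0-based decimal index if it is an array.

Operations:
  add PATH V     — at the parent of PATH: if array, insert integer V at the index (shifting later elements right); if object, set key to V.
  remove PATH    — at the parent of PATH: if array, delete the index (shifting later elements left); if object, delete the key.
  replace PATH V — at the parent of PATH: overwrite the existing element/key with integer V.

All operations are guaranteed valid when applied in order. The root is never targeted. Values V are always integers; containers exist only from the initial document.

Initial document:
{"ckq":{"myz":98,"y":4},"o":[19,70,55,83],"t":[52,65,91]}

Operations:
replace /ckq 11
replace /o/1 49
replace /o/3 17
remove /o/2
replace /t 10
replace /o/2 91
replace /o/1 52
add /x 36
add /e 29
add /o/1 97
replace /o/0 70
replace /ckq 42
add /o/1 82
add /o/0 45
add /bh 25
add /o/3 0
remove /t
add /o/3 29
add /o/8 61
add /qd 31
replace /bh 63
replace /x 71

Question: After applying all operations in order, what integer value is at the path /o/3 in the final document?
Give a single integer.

After op 1 (replace /ckq 11): {"ckq":11,"o":[19,70,55,83],"t":[52,65,91]}
After op 2 (replace /o/1 49): {"ckq":11,"o":[19,49,55,83],"t":[52,65,91]}
After op 3 (replace /o/3 17): {"ckq":11,"o":[19,49,55,17],"t":[52,65,91]}
After op 4 (remove /o/2): {"ckq":11,"o":[19,49,17],"t":[52,65,91]}
After op 5 (replace /t 10): {"ckq":11,"o":[19,49,17],"t":10}
After op 6 (replace /o/2 91): {"ckq":11,"o":[19,49,91],"t":10}
After op 7 (replace /o/1 52): {"ckq":11,"o":[19,52,91],"t":10}
After op 8 (add /x 36): {"ckq":11,"o":[19,52,91],"t":10,"x":36}
After op 9 (add /e 29): {"ckq":11,"e":29,"o":[19,52,91],"t":10,"x":36}
After op 10 (add /o/1 97): {"ckq":11,"e":29,"o":[19,97,52,91],"t":10,"x":36}
After op 11 (replace /o/0 70): {"ckq":11,"e":29,"o":[70,97,52,91],"t":10,"x":36}
After op 12 (replace /ckq 42): {"ckq":42,"e":29,"o":[70,97,52,91],"t":10,"x":36}
After op 13 (add /o/1 82): {"ckq":42,"e":29,"o":[70,82,97,52,91],"t":10,"x":36}
After op 14 (add /o/0 45): {"ckq":42,"e":29,"o":[45,70,82,97,52,91],"t":10,"x":36}
After op 15 (add /bh 25): {"bh":25,"ckq":42,"e":29,"o":[45,70,82,97,52,91],"t":10,"x":36}
After op 16 (add /o/3 0): {"bh":25,"ckq":42,"e":29,"o":[45,70,82,0,97,52,91],"t":10,"x":36}
After op 17 (remove /t): {"bh":25,"ckq":42,"e":29,"o":[45,70,82,0,97,52,91],"x":36}
After op 18 (add /o/3 29): {"bh":25,"ckq":42,"e":29,"o":[45,70,82,29,0,97,52,91],"x":36}
After op 19 (add /o/8 61): {"bh":25,"ckq":42,"e":29,"o":[45,70,82,29,0,97,52,91,61],"x":36}
After op 20 (add /qd 31): {"bh":25,"ckq":42,"e":29,"o":[45,70,82,29,0,97,52,91,61],"qd":31,"x":36}
After op 21 (replace /bh 63): {"bh":63,"ckq":42,"e":29,"o":[45,70,82,29,0,97,52,91,61],"qd":31,"x":36}
After op 22 (replace /x 71): {"bh":63,"ckq":42,"e":29,"o":[45,70,82,29,0,97,52,91,61],"qd":31,"x":71}
Value at /o/3: 29

Answer: 29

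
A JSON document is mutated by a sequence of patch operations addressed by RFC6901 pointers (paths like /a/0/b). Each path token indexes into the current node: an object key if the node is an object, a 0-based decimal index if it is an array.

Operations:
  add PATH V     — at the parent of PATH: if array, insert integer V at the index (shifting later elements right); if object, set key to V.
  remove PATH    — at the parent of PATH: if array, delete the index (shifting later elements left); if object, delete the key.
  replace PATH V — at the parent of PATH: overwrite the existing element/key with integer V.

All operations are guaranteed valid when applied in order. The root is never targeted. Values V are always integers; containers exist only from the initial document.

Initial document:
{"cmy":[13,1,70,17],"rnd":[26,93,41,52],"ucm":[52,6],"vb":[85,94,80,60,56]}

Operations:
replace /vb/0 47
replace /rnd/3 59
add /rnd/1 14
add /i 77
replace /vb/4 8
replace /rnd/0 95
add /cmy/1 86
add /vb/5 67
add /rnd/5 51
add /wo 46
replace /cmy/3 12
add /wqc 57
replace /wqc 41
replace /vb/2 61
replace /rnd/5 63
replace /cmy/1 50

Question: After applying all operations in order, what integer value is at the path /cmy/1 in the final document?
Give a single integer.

Answer: 50

Derivation:
After op 1 (replace /vb/0 47): {"cmy":[13,1,70,17],"rnd":[26,93,41,52],"ucm":[52,6],"vb":[47,94,80,60,56]}
After op 2 (replace /rnd/3 59): {"cmy":[13,1,70,17],"rnd":[26,93,41,59],"ucm":[52,6],"vb":[47,94,80,60,56]}
After op 3 (add /rnd/1 14): {"cmy":[13,1,70,17],"rnd":[26,14,93,41,59],"ucm":[52,6],"vb":[47,94,80,60,56]}
After op 4 (add /i 77): {"cmy":[13,1,70,17],"i":77,"rnd":[26,14,93,41,59],"ucm":[52,6],"vb":[47,94,80,60,56]}
After op 5 (replace /vb/4 8): {"cmy":[13,1,70,17],"i":77,"rnd":[26,14,93,41,59],"ucm":[52,6],"vb":[47,94,80,60,8]}
After op 6 (replace /rnd/0 95): {"cmy":[13,1,70,17],"i":77,"rnd":[95,14,93,41,59],"ucm":[52,6],"vb":[47,94,80,60,8]}
After op 7 (add /cmy/1 86): {"cmy":[13,86,1,70,17],"i":77,"rnd":[95,14,93,41,59],"ucm":[52,6],"vb":[47,94,80,60,8]}
After op 8 (add /vb/5 67): {"cmy":[13,86,1,70,17],"i":77,"rnd":[95,14,93,41,59],"ucm":[52,6],"vb":[47,94,80,60,8,67]}
After op 9 (add /rnd/5 51): {"cmy":[13,86,1,70,17],"i":77,"rnd":[95,14,93,41,59,51],"ucm":[52,6],"vb":[47,94,80,60,8,67]}
After op 10 (add /wo 46): {"cmy":[13,86,1,70,17],"i":77,"rnd":[95,14,93,41,59,51],"ucm":[52,6],"vb":[47,94,80,60,8,67],"wo":46}
After op 11 (replace /cmy/3 12): {"cmy":[13,86,1,12,17],"i":77,"rnd":[95,14,93,41,59,51],"ucm":[52,6],"vb":[47,94,80,60,8,67],"wo":46}
After op 12 (add /wqc 57): {"cmy":[13,86,1,12,17],"i":77,"rnd":[95,14,93,41,59,51],"ucm":[52,6],"vb":[47,94,80,60,8,67],"wo":46,"wqc":57}
After op 13 (replace /wqc 41): {"cmy":[13,86,1,12,17],"i":77,"rnd":[95,14,93,41,59,51],"ucm":[52,6],"vb":[47,94,80,60,8,67],"wo":46,"wqc":41}
After op 14 (replace /vb/2 61): {"cmy":[13,86,1,12,17],"i":77,"rnd":[95,14,93,41,59,51],"ucm":[52,6],"vb":[47,94,61,60,8,67],"wo":46,"wqc":41}
After op 15 (replace /rnd/5 63): {"cmy":[13,86,1,12,17],"i":77,"rnd":[95,14,93,41,59,63],"ucm":[52,6],"vb":[47,94,61,60,8,67],"wo":46,"wqc":41}
After op 16 (replace /cmy/1 50): {"cmy":[13,50,1,12,17],"i":77,"rnd":[95,14,93,41,59,63],"ucm":[52,6],"vb":[47,94,61,60,8,67],"wo":46,"wqc":41}
Value at /cmy/1: 50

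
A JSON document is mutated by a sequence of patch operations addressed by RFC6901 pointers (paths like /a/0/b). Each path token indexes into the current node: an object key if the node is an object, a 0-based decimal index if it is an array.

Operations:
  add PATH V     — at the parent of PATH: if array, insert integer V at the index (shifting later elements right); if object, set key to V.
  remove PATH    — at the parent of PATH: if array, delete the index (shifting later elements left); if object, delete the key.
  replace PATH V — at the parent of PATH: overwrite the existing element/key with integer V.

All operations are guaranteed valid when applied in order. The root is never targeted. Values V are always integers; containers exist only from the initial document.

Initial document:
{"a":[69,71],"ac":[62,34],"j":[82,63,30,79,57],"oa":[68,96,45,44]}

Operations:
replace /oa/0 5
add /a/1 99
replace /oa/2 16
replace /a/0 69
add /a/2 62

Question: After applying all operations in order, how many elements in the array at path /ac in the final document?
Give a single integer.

After op 1 (replace /oa/0 5): {"a":[69,71],"ac":[62,34],"j":[82,63,30,79,57],"oa":[5,96,45,44]}
After op 2 (add /a/1 99): {"a":[69,99,71],"ac":[62,34],"j":[82,63,30,79,57],"oa":[5,96,45,44]}
After op 3 (replace /oa/2 16): {"a":[69,99,71],"ac":[62,34],"j":[82,63,30,79,57],"oa":[5,96,16,44]}
After op 4 (replace /a/0 69): {"a":[69,99,71],"ac":[62,34],"j":[82,63,30,79,57],"oa":[5,96,16,44]}
After op 5 (add /a/2 62): {"a":[69,99,62,71],"ac":[62,34],"j":[82,63,30,79,57],"oa":[5,96,16,44]}
Size at path /ac: 2

Answer: 2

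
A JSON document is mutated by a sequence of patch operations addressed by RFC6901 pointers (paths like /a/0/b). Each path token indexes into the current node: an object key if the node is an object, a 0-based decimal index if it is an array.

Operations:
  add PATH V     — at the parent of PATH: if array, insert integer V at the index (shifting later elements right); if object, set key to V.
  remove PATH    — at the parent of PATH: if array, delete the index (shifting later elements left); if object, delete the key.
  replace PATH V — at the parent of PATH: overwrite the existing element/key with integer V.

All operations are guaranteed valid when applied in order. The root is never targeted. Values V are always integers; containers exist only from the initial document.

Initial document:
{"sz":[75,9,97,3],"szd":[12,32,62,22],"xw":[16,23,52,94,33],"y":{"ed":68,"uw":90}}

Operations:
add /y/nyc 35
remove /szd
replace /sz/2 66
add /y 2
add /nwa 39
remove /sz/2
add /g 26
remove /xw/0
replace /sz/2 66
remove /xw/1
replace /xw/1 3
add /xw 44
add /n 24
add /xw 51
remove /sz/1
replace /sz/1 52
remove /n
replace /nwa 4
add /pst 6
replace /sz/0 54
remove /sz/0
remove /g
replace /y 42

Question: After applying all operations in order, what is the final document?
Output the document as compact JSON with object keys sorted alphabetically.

After op 1 (add /y/nyc 35): {"sz":[75,9,97,3],"szd":[12,32,62,22],"xw":[16,23,52,94,33],"y":{"ed":68,"nyc":35,"uw":90}}
After op 2 (remove /szd): {"sz":[75,9,97,3],"xw":[16,23,52,94,33],"y":{"ed":68,"nyc":35,"uw":90}}
After op 3 (replace /sz/2 66): {"sz":[75,9,66,3],"xw":[16,23,52,94,33],"y":{"ed":68,"nyc":35,"uw":90}}
After op 4 (add /y 2): {"sz":[75,9,66,3],"xw":[16,23,52,94,33],"y":2}
After op 5 (add /nwa 39): {"nwa":39,"sz":[75,9,66,3],"xw":[16,23,52,94,33],"y":2}
After op 6 (remove /sz/2): {"nwa":39,"sz":[75,9,3],"xw":[16,23,52,94,33],"y":2}
After op 7 (add /g 26): {"g":26,"nwa":39,"sz":[75,9,3],"xw":[16,23,52,94,33],"y":2}
After op 8 (remove /xw/0): {"g":26,"nwa":39,"sz":[75,9,3],"xw":[23,52,94,33],"y":2}
After op 9 (replace /sz/2 66): {"g":26,"nwa":39,"sz":[75,9,66],"xw":[23,52,94,33],"y":2}
After op 10 (remove /xw/1): {"g":26,"nwa":39,"sz":[75,9,66],"xw":[23,94,33],"y":2}
After op 11 (replace /xw/1 3): {"g":26,"nwa":39,"sz":[75,9,66],"xw":[23,3,33],"y":2}
After op 12 (add /xw 44): {"g":26,"nwa":39,"sz":[75,9,66],"xw":44,"y":2}
After op 13 (add /n 24): {"g":26,"n":24,"nwa":39,"sz":[75,9,66],"xw":44,"y":2}
After op 14 (add /xw 51): {"g":26,"n":24,"nwa":39,"sz":[75,9,66],"xw":51,"y":2}
After op 15 (remove /sz/1): {"g":26,"n":24,"nwa":39,"sz":[75,66],"xw":51,"y":2}
After op 16 (replace /sz/1 52): {"g":26,"n":24,"nwa":39,"sz":[75,52],"xw":51,"y":2}
After op 17 (remove /n): {"g":26,"nwa":39,"sz":[75,52],"xw":51,"y":2}
After op 18 (replace /nwa 4): {"g":26,"nwa":4,"sz":[75,52],"xw":51,"y":2}
After op 19 (add /pst 6): {"g":26,"nwa":4,"pst":6,"sz":[75,52],"xw":51,"y":2}
After op 20 (replace /sz/0 54): {"g":26,"nwa":4,"pst":6,"sz":[54,52],"xw":51,"y":2}
After op 21 (remove /sz/0): {"g":26,"nwa":4,"pst":6,"sz":[52],"xw":51,"y":2}
After op 22 (remove /g): {"nwa":4,"pst":6,"sz":[52],"xw":51,"y":2}
After op 23 (replace /y 42): {"nwa":4,"pst":6,"sz":[52],"xw":51,"y":42}

Answer: {"nwa":4,"pst":6,"sz":[52],"xw":51,"y":42}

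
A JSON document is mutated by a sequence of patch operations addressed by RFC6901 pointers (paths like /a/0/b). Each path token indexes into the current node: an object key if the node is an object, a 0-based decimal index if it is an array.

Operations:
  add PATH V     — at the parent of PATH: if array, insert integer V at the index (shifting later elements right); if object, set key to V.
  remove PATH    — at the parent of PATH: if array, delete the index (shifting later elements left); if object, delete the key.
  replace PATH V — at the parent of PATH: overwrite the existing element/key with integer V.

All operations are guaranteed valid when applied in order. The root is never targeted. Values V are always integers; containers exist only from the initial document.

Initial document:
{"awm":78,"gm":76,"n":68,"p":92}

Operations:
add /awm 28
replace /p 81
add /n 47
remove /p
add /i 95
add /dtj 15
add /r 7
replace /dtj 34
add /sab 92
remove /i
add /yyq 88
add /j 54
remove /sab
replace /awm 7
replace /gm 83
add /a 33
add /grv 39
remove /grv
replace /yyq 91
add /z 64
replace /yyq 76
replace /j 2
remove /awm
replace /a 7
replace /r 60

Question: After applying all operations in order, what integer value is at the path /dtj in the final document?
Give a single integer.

Answer: 34

Derivation:
After op 1 (add /awm 28): {"awm":28,"gm":76,"n":68,"p":92}
After op 2 (replace /p 81): {"awm":28,"gm":76,"n":68,"p":81}
After op 3 (add /n 47): {"awm":28,"gm":76,"n":47,"p":81}
After op 4 (remove /p): {"awm":28,"gm":76,"n":47}
After op 5 (add /i 95): {"awm":28,"gm":76,"i":95,"n":47}
After op 6 (add /dtj 15): {"awm":28,"dtj":15,"gm":76,"i":95,"n":47}
After op 7 (add /r 7): {"awm":28,"dtj":15,"gm":76,"i":95,"n":47,"r":7}
After op 8 (replace /dtj 34): {"awm":28,"dtj":34,"gm":76,"i":95,"n":47,"r":7}
After op 9 (add /sab 92): {"awm":28,"dtj":34,"gm":76,"i":95,"n":47,"r":7,"sab":92}
After op 10 (remove /i): {"awm":28,"dtj":34,"gm":76,"n":47,"r":7,"sab":92}
After op 11 (add /yyq 88): {"awm":28,"dtj":34,"gm":76,"n":47,"r":7,"sab":92,"yyq":88}
After op 12 (add /j 54): {"awm":28,"dtj":34,"gm":76,"j":54,"n":47,"r":7,"sab":92,"yyq":88}
After op 13 (remove /sab): {"awm":28,"dtj":34,"gm":76,"j":54,"n":47,"r":7,"yyq":88}
After op 14 (replace /awm 7): {"awm":7,"dtj":34,"gm":76,"j":54,"n":47,"r":7,"yyq":88}
After op 15 (replace /gm 83): {"awm":7,"dtj":34,"gm":83,"j":54,"n":47,"r":7,"yyq":88}
After op 16 (add /a 33): {"a":33,"awm":7,"dtj":34,"gm":83,"j":54,"n":47,"r":7,"yyq":88}
After op 17 (add /grv 39): {"a":33,"awm":7,"dtj":34,"gm":83,"grv":39,"j":54,"n":47,"r":7,"yyq":88}
After op 18 (remove /grv): {"a":33,"awm":7,"dtj":34,"gm":83,"j":54,"n":47,"r":7,"yyq":88}
After op 19 (replace /yyq 91): {"a":33,"awm":7,"dtj":34,"gm":83,"j":54,"n":47,"r":7,"yyq":91}
After op 20 (add /z 64): {"a":33,"awm":7,"dtj":34,"gm":83,"j":54,"n":47,"r":7,"yyq":91,"z":64}
After op 21 (replace /yyq 76): {"a":33,"awm":7,"dtj":34,"gm":83,"j":54,"n":47,"r":7,"yyq":76,"z":64}
After op 22 (replace /j 2): {"a":33,"awm":7,"dtj":34,"gm":83,"j":2,"n":47,"r":7,"yyq":76,"z":64}
After op 23 (remove /awm): {"a":33,"dtj":34,"gm":83,"j":2,"n":47,"r":7,"yyq":76,"z":64}
After op 24 (replace /a 7): {"a":7,"dtj":34,"gm":83,"j":2,"n":47,"r":7,"yyq":76,"z":64}
After op 25 (replace /r 60): {"a":7,"dtj":34,"gm":83,"j":2,"n":47,"r":60,"yyq":76,"z":64}
Value at /dtj: 34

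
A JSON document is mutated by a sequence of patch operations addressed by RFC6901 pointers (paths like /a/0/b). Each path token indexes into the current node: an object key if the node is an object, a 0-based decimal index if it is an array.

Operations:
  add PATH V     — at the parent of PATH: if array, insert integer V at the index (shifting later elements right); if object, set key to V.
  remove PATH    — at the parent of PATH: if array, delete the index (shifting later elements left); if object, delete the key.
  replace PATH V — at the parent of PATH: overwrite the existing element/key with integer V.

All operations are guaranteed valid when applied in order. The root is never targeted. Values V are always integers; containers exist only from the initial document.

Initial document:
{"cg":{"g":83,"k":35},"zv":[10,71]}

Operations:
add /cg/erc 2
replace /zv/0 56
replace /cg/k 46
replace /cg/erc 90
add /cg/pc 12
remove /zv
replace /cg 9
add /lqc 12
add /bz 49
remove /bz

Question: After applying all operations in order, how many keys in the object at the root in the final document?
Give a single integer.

Answer: 2

Derivation:
After op 1 (add /cg/erc 2): {"cg":{"erc":2,"g":83,"k":35},"zv":[10,71]}
After op 2 (replace /zv/0 56): {"cg":{"erc":2,"g":83,"k":35},"zv":[56,71]}
After op 3 (replace /cg/k 46): {"cg":{"erc":2,"g":83,"k":46},"zv":[56,71]}
After op 4 (replace /cg/erc 90): {"cg":{"erc":90,"g":83,"k":46},"zv":[56,71]}
After op 5 (add /cg/pc 12): {"cg":{"erc":90,"g":83,"k":46,"pc":12},"zv":[56,71]}
After op 6 (remove /zv): {"cg":{"erc":90,"g":83,"k":46,"pc":12}}
After op 7 (replace /cg 9): {"cg":9}
After op 8 (add /lqc 12): {"cg":9,"lqc":12}
After op 9 (add /bz 49): {"bz":49,"cg":9,"lqc":12}
After op 10 (remove /bz): {"cg":9,"lqc":12}
Size at the root: 2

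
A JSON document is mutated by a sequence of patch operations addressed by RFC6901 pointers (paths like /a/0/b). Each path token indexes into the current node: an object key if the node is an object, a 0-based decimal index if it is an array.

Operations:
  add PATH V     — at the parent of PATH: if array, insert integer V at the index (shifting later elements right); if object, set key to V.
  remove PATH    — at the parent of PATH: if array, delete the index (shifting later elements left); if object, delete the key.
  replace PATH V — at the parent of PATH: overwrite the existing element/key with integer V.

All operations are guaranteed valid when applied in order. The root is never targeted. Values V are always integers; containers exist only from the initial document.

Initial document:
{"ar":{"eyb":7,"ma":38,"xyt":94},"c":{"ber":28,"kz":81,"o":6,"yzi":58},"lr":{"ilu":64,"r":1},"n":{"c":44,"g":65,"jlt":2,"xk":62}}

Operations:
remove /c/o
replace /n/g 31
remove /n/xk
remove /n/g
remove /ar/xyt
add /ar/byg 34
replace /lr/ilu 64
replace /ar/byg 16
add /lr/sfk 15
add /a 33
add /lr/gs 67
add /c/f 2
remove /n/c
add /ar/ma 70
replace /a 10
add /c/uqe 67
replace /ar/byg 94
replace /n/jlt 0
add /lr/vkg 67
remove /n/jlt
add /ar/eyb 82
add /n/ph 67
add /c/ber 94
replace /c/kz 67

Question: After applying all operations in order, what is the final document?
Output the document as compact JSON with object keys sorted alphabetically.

Answer: {"a":10,"ar":{"byg":94,"eyb":82,"ma":70},"c":{"ber":94,"f":2,"kz":67,"uqe":67,"yzi":58},"lr":{"gs":67,"ilu":64,"r":1,"sfk":15,"vkg":67},"n":{"ph":67}}

Derivation:
After op 1 (remove /c/o): {"ar":{"eyb":7,"ma":38,"xyt":94},"c":{"ber":28,"kz":81,"yzi":58},"lr":{"ilu":64,"r":1},"n":{"c":44,"g":65,"jlt":2,"xk":62}}
After op 2 (replace /n/g 31): {"ar":{"eyb":7,"ma":38,"xyt":94},"c":{"ber":28,"kz":81,"yzi":58},"lr":{"ilu":64,"r":1},"n":{"c":44,"g":31,"jlt":2,"xk":62}}
After op 3 (remove /n/xk): {"ar":{"eyb":7,"ma":38,"xyt":94},"c":{"ber":28,"kz":81,"yzi":58},"lr":{"ilu":64,"r":1},"n":{"c":44,"g":31,"jlt":2}}
After op 4 (remove /n/g): {"ar":{"eyb":7,"ma":38,"xyt":94},"c":{"ber":28,"kz":81,"yzi":58},"lr":{"ilu":64,"r":1},"n":{"c":44,"jlt":2}}
After op 5 (remove /ar/xyt): {"ar":{"eyb":7,"ma":38},"c":{"ber":28,"kz":81,"yzi":58},"lr":{"ilu":64,"r":1},"n":{"c":44,"jlt":2}}
After op 6 (add /ar/byg 34): {"ar":{"byg":34,"eyb":7,"ma":38},"c":{"ber":28,"kz":81,"yzi":58},"lr":{"ilu":64,"r":1},"n":{"c":44,"jlt":2}}
After op 7 (replace /lr/ilu 64): {"ar":{"byg":34,"eyb":7,"ma":38},"c":{"ber":28,"kz":81,"yzi":58},"lr":{"ilu":64,"r":1},"n":{"c":44,"jlt":2}}
After op 8 (replace /ar/byg 16): {"ar":{"byg":16,"eyb":7,"ma":38},"c":{"ber":28,"kz":81,"yzi":58},"lr":{"ilu":64,"r":1},"n":{"c":44,"jlt":2}}
After op 9 (add /lr/sfk 15): {"ar":{"byg":16,"eyb":7,"ma":38},"c":{"ber":28,"kz":81,"yzi":58},"lr":{"ilu":64,"r":1,"sfk":15},"n":{"c":44,"jlt":2}}
After op 10 (add /a 33): {"a":33,"ar":{"byg":16,"eyb":7,"ma":38},"c":{"ber":28,"kz":81,"yzi":58},"lr":{"ilu":64,"r":1,"sfk":15},"n":{"c":44,"jlt":2}}
After op 11 (add /lr/gs 67): {"a":33,"ar":{"byg":16,"eyb":7,"ma":38},"c":{"ber":28,"kz":81,"yzi":58},"lr":{"gs":67,"ilu":64,"r":1,"sfk":15},"n":{"c":44,"jlt":2}}
After op 12 (add /c/f 2): {"a":33,"ar":{"byg":16,"eyb":7,"ma":38},"c":{"ber":28,"f":2,"kz":81,"yzi":58},"lr":{"gs":67,"ilu":64,"r":1,"sfk":15},"n":{"c":44,"jlt":2}}
After op 13 (remove /n/c): {"a":33,"ar":{"byg":16,"eyb":7,"ma":38},"c":{"ber":28,"f":2,"kz":81,"yzi":58},"lr":{"gs":67,"ilu":64,"r":1,"sfk":15},"n":{"jlt":2}}
After op 14 (add /ar/ma 70): {"a":33,"ar":{"byg":16,"eyb":7,"ma":70},"c":{"ber":28,"f":2,"kz":81,"yzi":58},"lr":{"gs":67,"ilu":64,"r":1,"sfk":15},"n":{"jlt":2}}
After op 15 (replace /a 10): {"a":10,"ar":{"byg":16,"eyb":7,"ma":70},"c":{"ber":28,"f":2,"kz":81,"yzi":58},"lr":{"gs":67,"ilu":64,"r":1,"sfk":15},"n":{"jlt":2}}
After op 16 (add /c/uqe 67): {"a":10,"ar":{"byg":16,"eyb":7,"ma":70},"c":{"ber":28,"f":2,"kz":81,"uqe":67,"yzi":58},"lr":{"gs":67,"ilu":64,"r":1,"sfk":15},"n":{"jlt":2}}
After op 17 (replace /ar/byg 94): {"a":10,"ar":{"byg":94,"eyb":7,"ma":70},"c":{"ber":28,"f":2,"kz":81,"uqe":67,"yzi":58},"lr":{"gs":67,"ilu":64,"r":1,"sfk":15},"n":{"jlt":2}}
After op 18 (replace /n/jlt 0): {"a":10,"ar":{"byg":94,"eyb":7,"ma":70},"c":{"ber":28,"f":2,"kz":81,"uqe":67,"yzi":58},"lr":{"gs":67,"ilu":64,"r":1,"sfk":15},"n":{"jlt":0}}
After op 19 (add /lr/vkg 67): {"a":10,"ar":{"byg":94,"eyb":7,"ma":70},"c":{"ber":28,"f":2,"kz":81,"uqe":67,"yzi":58},"lr":{"gs":67,"ilu":64,"r":1,"sfk":15,"vkg":67},"n":{"jlt":0}}
After op 20 (remove /n/jlt): {"a":10,"ar":{"byg":94,"eyb":7,"ma":70},"c":{"ber":28,"f":2,"kz":81,"uqe":67,"yzi":58},"lr":{"gs":67,"ilu":64,"r":1,"sfk":15,"vkg":67},"n":{}}
After op 21 (add /ar/eyb 82): {"a":10,"ar":{"byg":94,"eyb":82,"ma":70},"c":{"ber":28,"f":2,"kz":81,"uqe":67,"yzi":58},"lr":{"gs":67,"ilu":64,"r":1,"sfk":15,"vkg":67},"n":{}}
After op 22 (add /n/ph 67): {"a":10,"ar":{"byg":94,"eyb":82,"ma":70},"c":{"ber":28,"f":2,"kz":81,"uqe":67,"yzi":58},"lr":{"gs":67,"ilu":64,"r":1,"sfk":15,"vkg":67},"n":{"ph":67}}
After op 23 (add /c/ber 94): {"a":10,"ar":{"byg":94,"eyb":82,"ma":70},"c":{"ber":94,"f":2,"kz":81,"uqe":67,"yzi":58},"lr":{"gs":67,"ilu":64,"r":1,"sfk":15,"vkg":67},"n":{"ph":67}}
After op 24 (replace /c/kz 67): {"a":10,"ar":{"byg":94,"eyb":82,"ma":70},"c":{"ber":94,"f":2,"kz":67,"uqe":67,"yzi":58},"lr":{"gs":67,"ilu":64,"r":1,"sfk":15,"vkg":67},"n":{"ph":67}}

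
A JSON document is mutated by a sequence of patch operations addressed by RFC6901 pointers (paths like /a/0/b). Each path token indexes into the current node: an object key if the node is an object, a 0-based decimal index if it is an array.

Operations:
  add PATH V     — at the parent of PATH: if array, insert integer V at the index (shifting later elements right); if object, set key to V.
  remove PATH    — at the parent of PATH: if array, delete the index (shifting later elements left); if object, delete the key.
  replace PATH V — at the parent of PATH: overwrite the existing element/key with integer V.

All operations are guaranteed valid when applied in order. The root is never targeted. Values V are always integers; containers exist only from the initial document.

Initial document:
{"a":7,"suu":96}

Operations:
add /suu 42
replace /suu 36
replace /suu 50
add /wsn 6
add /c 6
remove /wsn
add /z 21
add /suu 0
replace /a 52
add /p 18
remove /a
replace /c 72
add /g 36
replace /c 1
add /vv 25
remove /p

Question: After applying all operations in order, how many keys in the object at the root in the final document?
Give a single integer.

Answer: 5

Derivation:
After op 1 (add /suu 42): {"a":7,"suu":42}
After op 2 (replace /suu 36): {"a":7,"suu":36}
After op 3 (replace /suu 50): {"a":7,"suu":50}
After op 4 (add /wsn 6): {"a":7,"suu":50,"wsn":6}
After op 5 (add /c 6): {"a":7,"c":6,"suu":50,"wsn":6}
After op 6 (remove /wsn): {"a":7,"c":6,"suu":50}
After op 7 (add /z 21): {"a":7,"c":6,"suu":50,"z":21}
After op 8 (add /suu 0): {"a":7,"c":6,"suu":0,"z":21}
After op 9 (replace /a 52): {"a":52,"c":6,"suu":0,"z":21}
After op 10 (add /p 18): {"a":52,"c":6,"p":18,"suu":0,"z":21}
After op 11 (remove /a): {"c":6,"p":18,"suu":0,"z":21}
After op 12 (replace /c 72): {"c":72,"p":18,"suu":0,"z":21}
After op 13 (add /g 36): {"c":72,"g":36,"p":18,"suu":0,"z":21}
After op 14 (replace /c 1): {"c":1,"g":36,"p":18,"suu":0,"z":21}
After op 15 (add /vv 25): {"c":1,"g":36,"p":18,"suu":0,"vv":25,"z":21}
After op 16 (remove /p): {"c":1,"g":36,"suu":0,"vv":25,"z":21}
Size at the root: 5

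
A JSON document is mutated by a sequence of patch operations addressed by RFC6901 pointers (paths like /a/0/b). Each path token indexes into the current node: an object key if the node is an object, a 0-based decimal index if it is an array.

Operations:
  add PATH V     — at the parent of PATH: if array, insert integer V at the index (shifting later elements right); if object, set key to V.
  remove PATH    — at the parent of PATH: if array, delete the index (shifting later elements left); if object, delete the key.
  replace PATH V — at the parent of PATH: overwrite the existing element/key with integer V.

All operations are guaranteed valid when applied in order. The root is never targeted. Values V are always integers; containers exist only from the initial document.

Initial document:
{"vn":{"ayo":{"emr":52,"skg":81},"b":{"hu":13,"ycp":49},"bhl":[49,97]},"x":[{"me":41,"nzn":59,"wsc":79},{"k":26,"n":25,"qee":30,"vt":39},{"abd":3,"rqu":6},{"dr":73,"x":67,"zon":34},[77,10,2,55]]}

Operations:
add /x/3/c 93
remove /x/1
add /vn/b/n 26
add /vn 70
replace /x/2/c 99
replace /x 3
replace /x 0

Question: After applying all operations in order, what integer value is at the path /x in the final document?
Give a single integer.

Answer: 0

Derivation:
After op 1 (add /x/3/c 93): {"vn":{"ayo":{"emr":52,"skg":81},"b":{"hu":13,"ycp":49},"bhl":[49,97]},"x":[{"me":41,"nzn":59,"wsc":79},{"k":26,"n":25,"qee":30,"vt":39},{"abd":3,"rqu":6},{"c":93,"dr":73,"x":67,"zon":34},[77,10,2,55]]}
After op 2 (remove /x/1): {"vn":{"ayo":{"emr":52,"skg":81},"b":{"hu":13,"ycp":49},"bhl":[49,97]},"x":[{"me":41,"nzn":59,"wsc":79},{"abd":3,"rqu":6},{"c":93,"dr":73,"x":67,"zon":34},[77,10,2,55]]}
After op 3 (add /vn/b/n 26): {"vn":{"ayo":{"emr":52,"skg":81},"b":{"hu":13,"n":26,"ycp":49},"bhl":[49,97]},"x":[{"me":41,"nzn":59,"wsc":79},{"abd":3,"rqu":6},{"c":93,"dr":73,"x":67,"zon":34},[77,10,2,55]]}
After op 4 (add /vn 70): {"vn":70,"x":[{"me":41,"nzn":59,"wsc":79},{"abd":3,"rqu":6},{"c":93,"dr":73,"x":67,"zon":34},[77,10,2,55]]}
After op 5 (replace /x/2/c 99): {"vn":70,"x":[{"me":41,"nzn":59,"wsc":79},{"abd":3,"rqu":6},{"c":99,"dr":73,"x":67,"zon":34},[77,10,2,55]]}
After op 6 (replace /x 3): {"vn":70,"x":3}
After op 7 (replace /x 0): {"vn":70,"x":0}
Value at /x: 0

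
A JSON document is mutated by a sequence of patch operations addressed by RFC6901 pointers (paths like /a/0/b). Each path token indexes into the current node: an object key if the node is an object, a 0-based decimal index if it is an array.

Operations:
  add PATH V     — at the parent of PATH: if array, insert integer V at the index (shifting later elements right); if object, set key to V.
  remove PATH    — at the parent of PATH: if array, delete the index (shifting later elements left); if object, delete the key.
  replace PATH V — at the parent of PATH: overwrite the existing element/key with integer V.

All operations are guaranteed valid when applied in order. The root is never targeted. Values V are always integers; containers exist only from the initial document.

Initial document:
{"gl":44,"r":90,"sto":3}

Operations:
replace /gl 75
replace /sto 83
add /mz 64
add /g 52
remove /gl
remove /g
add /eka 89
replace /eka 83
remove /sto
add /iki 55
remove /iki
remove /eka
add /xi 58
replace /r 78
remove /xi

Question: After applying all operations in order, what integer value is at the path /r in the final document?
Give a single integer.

Answer: 78

Derivation:
After op 1 (replace /gl 75): {"gl":75,"r":90,"sto":3}
After op 2 (replace /sto 83): {"gl":75,"r":90,"sto":83}
After op 3 (add /mz 64): {"gl":75,"mz":64,"r":90,"sto":83}
After op 4 (add /g 52): {"g":52,"gl":75,"mz":64,"r":90,"sto":83}
After op 5 (remove /gl): {"g":52,"mz":64,"r":90,"sto":83}
After op 6 (remove /g): {"mz":64,"r":90,"sto":83}
After op 7 (add /eka 89): {"eka":89,"mz":64,"r":90,"sto":83}
After op 8 (replace /eka 83): {"eka":83,"mz":64,"r":90,"sto":83}
After op 9 (remove /sto): {"eka":83,"mz":64,"r":90}
After op 10 (add /iki 55): {"eka":83,"iki":55,"mz":64,"r":90}
After op 11 (remove /iki): {"eka":83,"mz":64,"r":90}
After op 12 (remove /eka): {"mz":64,"r":90}
After op 13 (add /xi 58): {"mz":64,"r":90,"xi":58}
After op 14 (replace /r 78): {"mz":64,"r":78,"xi":58}
After op 15 (remove /xi): {"mz":64,"r":78}
Value at /r: 78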